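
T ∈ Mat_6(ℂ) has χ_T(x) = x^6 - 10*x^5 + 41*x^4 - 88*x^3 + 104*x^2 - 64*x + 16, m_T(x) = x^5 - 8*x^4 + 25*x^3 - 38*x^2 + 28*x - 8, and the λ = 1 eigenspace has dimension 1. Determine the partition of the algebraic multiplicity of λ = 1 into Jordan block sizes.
Block sizes for λ = 1: [2]

Step 1 — from the characteristic polynomial, algebraic multiplicity of λ = 1 is 2. From dim ker(T − (1)·I) = 1, there are exactly 1 Jordan blocks for λ = 1.
Step 2 — from the minimal polynomial, the factor (x − 1)^2 tells us the largest block for λ = 1 has size 2.
Step 3 — with total size 2, 1 blocks, and largest block 2, the block sizes (in nonincreasing order) are [2].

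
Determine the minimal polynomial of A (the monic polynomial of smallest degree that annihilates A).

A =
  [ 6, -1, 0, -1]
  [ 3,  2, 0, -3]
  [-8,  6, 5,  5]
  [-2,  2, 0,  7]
x^2 - 10*x + 25

The characteristic polynomial is χ_A(x) = (x - 5)^4, so the eigenvalues are known. The minimal polynomial is
  m_A(x) = Π_λ (x − λ)^{k_λ}
where k_λ is the size of the *largest* Jordan block for λ (equivalently, the smallest k with (A − λI)^k v = 0 for every generalised eigenvector v of λ).

  λ = 5: largest Jordan block has size 2, contributing (x − 5)^2

So m_A(x) = (x - 5)^2 = x^2 - 10*x + 25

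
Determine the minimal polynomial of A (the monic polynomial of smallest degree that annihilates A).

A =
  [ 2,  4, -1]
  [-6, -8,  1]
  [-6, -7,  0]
x^3 + 6*x^2 + 9*x + 4

The characteristic polynomial is χ_A(x) = (x + 1)^2*(x + 4), so the eigenvalues are known. The minimal polynomial is
  m_A(x) = Π_λ (x − λ)^{k_λ}
where k_λ is the size of the *largest* Jordan block for λ (equivalently, the smallest k with (A − λI)^k v = 0 for every generalised eigenvector v of λ).

  λ = -4: largest Jordan block has size 1, contributing (x + 4)
  λ = -1: largest Jordan block has size 2, contributing (x + 1)^2

So m_A(x) = (x + 1)^2*(x + 4) = x^3 + 6*x^2 + 9*x + 4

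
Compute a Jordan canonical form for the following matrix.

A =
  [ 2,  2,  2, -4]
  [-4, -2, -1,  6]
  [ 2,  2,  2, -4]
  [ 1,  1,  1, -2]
J_3(0) ⊕ J_1(0)

The characteristic polynomial is
  det(x·I − A) = x^4

Eigenvalues and multiplicities (the geometric multiplicity of λ is n − rank(A − λI), which equals the number of Jordan blocks for λ):
  λ = 0: algebraic multiplicity = 4, geometric multiplicity = 2

Determining the block sizes for each eigenvalue:
  λ = 0: with am = 4 and gm = 2, the partition is not yet determined (e.g. several partitions of 4 into 2 parts exist). Let N = A − (0)·I. Computing rank(N^1) = 2, rank(N^2) = 1, rank(N^3) = 0; the number of blocks of size ≥ j is rank(N^{j−1}) − rank(N^j), giving [2, 1, 1]. So we have 1 block(s) of size 3, 1 block(s) of size 1 → block sizes [3, 1]

Assembling the blocks gives a Jordan form
J =
  [0, 1, 0, 0]
  [0, 0, 1, 0]
  [0, 0, 0, 0]
  [0, 0, 0, 0]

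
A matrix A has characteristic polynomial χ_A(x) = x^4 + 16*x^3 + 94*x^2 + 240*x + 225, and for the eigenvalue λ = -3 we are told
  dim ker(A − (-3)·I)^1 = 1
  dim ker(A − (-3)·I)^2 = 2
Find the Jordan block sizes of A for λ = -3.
Block sizes for λ = -3: [2]

From the dimensions of kernels of powers, the number of Jordan blocks of size at least j is d_j − d_{j−1} where d_j = dim ker(N^j) (with d_0 = 0). Computing the differences gives [1, 1].
The number of blocks of size exactly k is (#blocks of size ≥ k) − (#blocks of size ≥ k + 1), so the partition is: 1 block(s) of size 2.
In nonincreasing order the block sizes are [2].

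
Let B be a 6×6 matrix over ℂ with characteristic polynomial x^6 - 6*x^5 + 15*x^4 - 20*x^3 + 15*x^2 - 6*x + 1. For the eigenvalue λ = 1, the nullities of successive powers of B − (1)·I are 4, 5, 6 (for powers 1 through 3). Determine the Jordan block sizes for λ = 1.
Block sizes for λ = 1: [3, 1, 1, 1]

From the dimensions of kernels of powers, the number of Jordan blocks of size at least j is d_j − d_{j−1} where d_j = dim ker(N^j) (with d_0 = 0). Computing the differences gives [4, 1, 1].
The number of blocks of size exactly k is (#blocks of size ≥ k) − (#blocks of size ≥ k + 1), so the partition is: 3 block(s) of size 1, 1 block(s) of size 3.
In nonincreasing order the block sizes are [3, 1, 1, 1].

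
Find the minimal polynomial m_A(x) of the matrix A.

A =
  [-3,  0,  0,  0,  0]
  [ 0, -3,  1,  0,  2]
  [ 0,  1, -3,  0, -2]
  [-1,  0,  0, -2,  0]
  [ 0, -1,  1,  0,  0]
x^3 + 7*x^2 + 16*x + 12

The characteristic polynomial is χ_A(x) = (x + 2)^4*(x + 3), so the eigenvalues are known. The minimal polynomial is
  m_A(x) = Π_λ (x − λ)^{k_λ}
where k_λ is the size of the *largest* Jordan block for λ (equivalently, the smallest k with (A − λI)^k v = 0 for every generalised eigenvector v of λ).

  λ = -3: largest Jordan block has size 1, contributing (x + 3)
  λ = -2: largest Jordan block has size 2, contributing (x + 2)^2

So m_A(x) = (x + 2)^2*(x + 3) = x^3 + 7*x^2 + 16*x + 12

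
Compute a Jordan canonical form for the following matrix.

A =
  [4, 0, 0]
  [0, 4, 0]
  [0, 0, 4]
J_1(4) ⊕ J_1(4) ⊕ J_1(4)

The characteristic polynomial is
  det(x·I − A) = x^3 - 12*x^2 + 48*x - 64 = (x - 4)^3

Eigenvalues and multiplicities (the geometric multiplicity of λ is n − rank(A − λI), which equals the number of Jordan blocks for λ):
  λ = 4: algebraic multiplicity = 3, geometric multiplicity = 3

Determining the block sizes for each eigenvalue:
  λ = 4: gm = am = 3, so every block has size 1 → block sizes [1, 1, 1]

Assembling the blocks gives a Jordan form
J =
  [4, 0, 0]
  [0, 4, 0]
  [0, 0, 4]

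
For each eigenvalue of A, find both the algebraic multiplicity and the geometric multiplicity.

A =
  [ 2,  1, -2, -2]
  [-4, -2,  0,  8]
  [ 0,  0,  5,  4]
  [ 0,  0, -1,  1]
λ = 0: alg = 2, geom = 1; λ = 3: alg = 2, geom = 1

Step 1 — factor the characteristic polynomial to read off the algebraic multiplicities:
  χ_A(x) = x^2*(x - 3)^2

Step 2 — compute geometric multiplicities via the rank-nullity identity g(λ) = n − rank(A − λI):
  rank(A − (0)·I) = 3, so dim ker(A − (0)·I) = n − 3 = 1
  rank(A − (3)·I) = 3, so dim ker(A − (3)·I) = n − 3 = 1

Summary:
  λ = 0: algebraic multiplicity = 2, geometric multiplicity = 1
  λ = 3: algebraic multiplicity = 2, geometric multiplicity = 1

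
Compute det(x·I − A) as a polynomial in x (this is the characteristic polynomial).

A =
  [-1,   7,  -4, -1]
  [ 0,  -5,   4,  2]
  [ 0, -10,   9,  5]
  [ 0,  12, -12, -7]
x^4 + 4*x^3 + 6*x^2 + 4*x + 1

Expanding det(x·I − A) (e.g. by cofactor expansion or by noting that A is similar to its Jordan form J, which has the same characteristic polynomial as A) gives
  χ_A(x) = x^4 + 4*x^3 + 6*x^2 + 4*x + 1
which factors as (x + 1)^4. The eigenvalues (with algebraic multiplicities) are λ = -1 with multiplicity 4.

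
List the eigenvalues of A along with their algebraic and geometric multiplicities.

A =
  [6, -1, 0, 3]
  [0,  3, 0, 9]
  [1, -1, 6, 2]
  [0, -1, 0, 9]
λ = 6: alg = 4, geom = 2

Step 1 — factor the characteristic polynomial to read off the algebraic multiplicities:
  χ_A(x) = (x - 6)^4

Step 2 — compute geometric multiplicities via the rank-nullity identity g(λ) = n − rank(A − λI):
  rank(A − (6)·I) = 2, so dim ker(A − (6)·I) = n − 2 = 2

Summary:
  λ = 6: algebraic multiplicity = 4, geometric multiplicity = 2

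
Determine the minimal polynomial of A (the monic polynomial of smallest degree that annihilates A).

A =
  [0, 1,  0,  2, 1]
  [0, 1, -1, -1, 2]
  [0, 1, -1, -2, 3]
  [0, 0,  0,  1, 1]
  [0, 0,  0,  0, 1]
x^5 - 2*x^4 + x^3

The characteristic polynomial is χ_A(x) = x^3*(x - 1)^2, so the eigenvalues are known. The minimal polynomial is
  m_A(x) = Π_λ (x − λ)^{k_λ}
where k_λ is the size of the *largest* Jordan block for λ (equivalently, the smallest k with (A − λI)^k v = 0 for every generalised eigenvector v of λ).

  λ = 0: largest Jordan block has size 3, contributing (x − 0)^3
  λ = 1: largest Jordan block has size 2, contributing (x − 1)^2

So m_A(x) = x^3*(x - 1)^2 = x^5 - 2*x^4 + x^3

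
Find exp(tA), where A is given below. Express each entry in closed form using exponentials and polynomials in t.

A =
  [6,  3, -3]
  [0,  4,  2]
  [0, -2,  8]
e^{tA} =
  [exp(6*t), 3*t*exp(6*t), -3*t*exp(6*t)]
  [0, -2*t*exp(6*t) + exp(6*t), 2*t*exp(6*t)]
  [0, -2*t*exp(6*t), 2*t*exp(6*t) + exp(6*t)]

Strategy: write A = P · J · P⁻¹ where J is a Jordan canonical form, so e^{tA} = P · e^{tJ} · P⁻¹, and e^{tJ} can be computed block-by-block.

A has Jordan form
J =
  [6, 1, 0]
  [0, 6, 0]
  [0, 0, 6]
(up to reordering of blocks).

Per-block formulas:
  For a 2×2 Jordan block J_2(6): exp(t · J_2(6)) = e^(6t)·(I + t·N), where N is the 2×2 nilpotent shift.
  For a 1×1 block at λ = 6: exp(t · [6]) = [e^(6t)].

After assembling e^{tJ} and conjugating by P, we get:

e^{tA} =
  [exp(6*t), 3*t*exp(6*t), -3*t*exp(6*t)]
  [0, -2*t*exp(6*t) + exp(6*t), 2*t*exp(6*t)]
  [0, -2*t*exp(6*t), 2*t*exp(6*t) + exp(6*t)]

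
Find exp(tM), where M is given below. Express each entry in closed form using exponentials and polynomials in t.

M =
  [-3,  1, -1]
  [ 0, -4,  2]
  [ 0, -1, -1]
e^{tM} =
  [exp(-3*t), t*exp(-3*t), -t*exp(-3*t)]
  [0, -exp(-2*t) + 2*exp(-3*t), 2*exp(-2*t) - 2*exp(-3*t)]
  [0, -exp(-2*t) + exp(-3*t), 2*exp(-2*t) - exp(-3*t)]

Strategy: write M = P · J · P⁻¹ where J is a Jordan canonical form, so e^{tM} = P · e^{tJ} · P⁻¹, and e^{tJ} can be computed block-by-block.

M has Jordan form
J =
  [-3,  1,  0]
  [ 0, -3,  0]
  [ 0,  0, -2]
(up to reordering of blocks).

Per-block formulas:
  For a 2×2 Jordan block J_2(-3): exp(t · J_2(-3)) = e^(-3t)·(I + t·N), where N is the 2×2 nilpotent shift.
  For a 1×1 block at λ = -2: exp(t · [-2]) = [e^(-2t)].

After assembling e^{tJ} and conjugating by P, we get:

e^{tM} =
  [exp(-3*t), t*exp(-3*t), -t*exp(-3*t)]
  [0, -exp(-2*t) + 2*exp(-3*t), 2*exp(-2*t) - 2*exp(-3*t)]
  [0, -exp(-2*t) + exp(-3*t), 2*exp(-2*t) - exp(-3*t)]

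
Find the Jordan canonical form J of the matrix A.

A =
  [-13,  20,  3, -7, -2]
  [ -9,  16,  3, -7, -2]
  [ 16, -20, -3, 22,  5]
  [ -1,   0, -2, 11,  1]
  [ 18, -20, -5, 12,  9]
J_1(-4) ⊕ J_2(6) ⊕ J_2(6)

The characteristic polynomial is
  det(x·I − A) = x^5 - 20*x^4 + 120*x^3 - 2160*x + 5184 = (x - 6)^4*(x + 4)

Eigenvalues and multiplicities (the geometric multiplicity of λ is n − rank(A − λI), which equals the number of Jordan blocks for λ):
  λ = -4: algebraic multiplicity = 1, geometric multiplicity = 1
  λ = 6: algebraic multiplicity = 4, geometric multiplicity = 2

Determining the block sizes for each eigenvalue:
  λ = -4: one block (gm = 1), so the single block has size am = 1 → block sizes [1]
  λ = 6: with am = 4 and gm = 2, the partition is not yet determined (e.g. several partitions of 4 into 2 parts exist). Let N = A − (6)·I. Computing rank(N^1) = 3, rank(N^2) = 1; the number of blocks of size ≥ j is rank(N^{j−1}) − rank(N^j), giving [2, 2]. So we have 2 block(s) of size 2 → block sizes [2, 2]

Assembling the blocks gives a Jordan form
J =
  [-4, 0, 0, 0, 0]
  [ 0, 6, 1, 0, 0]
  [ 0, 0, 6, 0, 0]
  [ 0, 0, 0, 6, 1]
  [ 0, 0, 0, 0, 6]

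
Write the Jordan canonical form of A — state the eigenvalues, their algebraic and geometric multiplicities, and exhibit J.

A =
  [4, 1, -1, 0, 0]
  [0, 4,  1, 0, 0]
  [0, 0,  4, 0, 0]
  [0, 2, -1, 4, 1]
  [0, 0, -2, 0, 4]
J_3(4) ⊕ J_2(4)

The characteristic polynomial is
  det(x·I − A) = x^5 - 20*x^4 + 160*x^3 - 640*x^2 + 1280*x - 1024 = (x - 4)^5

Eigenvalues and multiplicities (the geometric multiplicity of λ is n − rank(A − λI), which equals the number of Jordan blocks for λ):
  λ = 4: algebraic multiplicity = 5, geometric multiplicity = 2

Determining the block sizes for each eigenvalue:
  λ = 4: with am = 5 and gm = 2, the partition is not yet determined (e.g. several partitions of 5 into 2 parts exist). Let N = A − (4)·I. Computing rank(N^1) = 3, rank(N^2) = 1, rank(N^3) = 0; the number of blocks of size ≥ j is rank(N^{j−1}) − rank(N^j), giving [2, 2, 1]. So we have 1 block(s) of size 3, 1 block(s) of size 2 → block sizes [3, 2]

Assembling the blocks gives a Jordan form
J =
  [4, 1, 0, 0, 0]
  [0, 4, 1, 0, 0]
  [0, 0, 4, 0, 0]
  [0, 0, 0, 4, 1]
  [0, 0, 0, 0, 4]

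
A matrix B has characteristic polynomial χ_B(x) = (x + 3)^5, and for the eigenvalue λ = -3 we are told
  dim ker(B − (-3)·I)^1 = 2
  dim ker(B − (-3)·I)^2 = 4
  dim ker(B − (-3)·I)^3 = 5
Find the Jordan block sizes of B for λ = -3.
Block sizes for λ = -3: [3, 2]

From the dimensions of kernels of powers, the number of Jordan blocks of size at least j is d_j − d_{j−1} where d_j = dim ker(N^j) (with d_0 = 0). Computing the differences gives [2, 2, 1].
The number of blocks of size exactly k is (#blocks of size ≥ k) − (#blocks of size ≥ k + 1), so the partition is: 1 block(s) of size 2, 1 block(s) of size 3.
In nonincreasing order the block sizes are [3, 2].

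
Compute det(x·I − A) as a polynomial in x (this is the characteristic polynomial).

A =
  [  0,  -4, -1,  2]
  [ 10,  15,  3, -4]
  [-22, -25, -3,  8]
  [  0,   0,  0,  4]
x^4 - 16*x^3 + 96*x^2 - 256*x + 256

Expanding det(x·I − A) (e.g. by cofactor expansion or by noting that A is similar to its Jordan form J, which has the same characteristic polynomial as A) gives
  χ_A(x) = x^4 - 16*x^3 + 96*x^2 - 256*x + 256
which factors as (x - 4)^4. The eigenvalues (with algebraic multiplicities) are λ = 4 with multiplicity 4.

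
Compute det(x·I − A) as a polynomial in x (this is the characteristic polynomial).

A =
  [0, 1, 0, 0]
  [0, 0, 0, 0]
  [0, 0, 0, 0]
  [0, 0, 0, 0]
x^4

Expanding det(x·I − A) (e.g. by cofactor expansion or by noting that A is similar to its Jordan form J, which has the same characteristic polynomial as A) gives
  χ_A(x) = x^4
which factors as x^4. The eigenvalues (with algebraic multiplicities) are λ = 0 with multiplicity 4.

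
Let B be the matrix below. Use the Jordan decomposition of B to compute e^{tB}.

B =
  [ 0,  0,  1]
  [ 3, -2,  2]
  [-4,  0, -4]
e^{tB} =
  [2*t*exp(-2*t) + exp(-2*t), 0, t*exp(-2*t)]
  [-t^2*exp(-2*t) + 3*t*exp(-2*t), exp(-2*t), -t^2*exp(-2*t)/2 + 2*t*exp(-2*t)]
  [-4*t*exp(-2*t), 0, -2*t*exp(-2*t) + exp(-2*t)]

Strategy: write B = P · J · P⁻¹ where J is a Jordan canonical form, so e^{tB} = P · e^{tJ} · P⁻¹, and e^{tJ} can be computed block-by-block.

B has Jordan form
J =
  [-2,  1,  0]
  [ 0, -2,  1]
  [ 0,  0, -2]
(up to reordering of blocks).

Per-block formulas:
  For a 3×3 Jordan block J_3(-2): exp(t · J_3(-2)) = e^(-2t)·(I + t·N + (t^2/2)·N^2), where N is the 3×3 nilpotent shift.

After assembling e^{tJ} and conjugating by P, we get:

e^{tB} =
  [2*t*exp(-2*t) + exp(-2*t), 0, t*exp(-2*t)]
  [-t^2*exp(-2*t) + 3*t*exp(-2*t), exp(-2*t), -t^2*exp(-2*t)/2 + 2*t*exp(-2*t)]
  [-4*t*exp(-2*t), 0, -2*t*exp(-2*t) + exp(-2*t)]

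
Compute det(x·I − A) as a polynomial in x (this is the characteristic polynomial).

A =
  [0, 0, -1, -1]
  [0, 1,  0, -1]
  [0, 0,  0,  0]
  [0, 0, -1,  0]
x^4 - x^3

Expanding det(x·I − A) (e.g. by cofactor expansion or by noting that A is similar to its Jordan form J, which has the same characteristic polynomial as A) gives
  χ_A(x) = x^4 - x^3
which factors as x^3*(x - 1). The eigenvalues (with algebraic multiplicities) are λ = 0 with multiplicity 3, λ = 1 with multiplicity 1.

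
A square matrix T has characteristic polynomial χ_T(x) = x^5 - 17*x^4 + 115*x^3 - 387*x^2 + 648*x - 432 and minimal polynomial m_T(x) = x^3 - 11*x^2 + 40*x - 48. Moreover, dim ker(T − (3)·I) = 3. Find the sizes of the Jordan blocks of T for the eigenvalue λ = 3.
Block sizes for λ = 3: [1, 1, 1]

Step 1 — from the characteristic polynomial, algebraic multiplicity of λ = 3 is 3. From dim ker(T − (3)·I) = 3, there are exactly 3 Jordan blocks for λ = 3.
Step 2 — from the minimal polynomial, the factor (x − 3) tells us the largest block for λ = 3 has size 1.
Step 3 — with total size 3, 3 blocks, and largest block 1, the block sizes (in nonincreasing order) are [1, 1, 1].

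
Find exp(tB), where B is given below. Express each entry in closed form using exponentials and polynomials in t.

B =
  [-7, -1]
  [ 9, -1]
e^{tB} =
  [-3*t*exp(-4*t) + exp(-4*t), -t*exp(-4*t)]
  [9*t*exp(-4*t), 3*t*exp(-4*t) + exp(-4*t)]

Strategy: write B = P · J · P⁻¹ where J is a Jordan canonical form, so e^{tB} = P · e^{tJ} · P⁻¹, and e^{tJ} can be computed block-by-block.

B has Jordan form
J =
  [-4,  1]
  [ 0, -4]
(up to reordering of blocks).

Per-block formulas:
  For a 2×2 Jordan block J_2(-4): exp(t · J_2(-4)) = e^(-4t)·(I + t·N), where N is the 2×2 nilpotent shift.

After assembling e^{tJ} and conjugating by P, we get:

e^{tB} =
  [-3*t*exp(-4*t) + exp(-4*t), -t*exp(-4*t)]
  [9*t*exp(-4*t), 3*t*exp(-4*t) + exp(-4*t)]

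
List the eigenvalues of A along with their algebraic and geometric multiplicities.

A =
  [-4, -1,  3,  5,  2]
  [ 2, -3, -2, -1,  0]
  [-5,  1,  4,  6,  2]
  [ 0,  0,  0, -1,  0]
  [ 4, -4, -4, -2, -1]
λ = -1: alg = 5, geom = 3

Step 1 — factor the characteristic polynomial to read off the algebraic multiplicities:
  χ_A(x) = (x + 1)^5

Step 2 — compute geometric multiplicities via the rank-nullity identity g(λ) = n − rank(A − λI):
  rank(A − (-1)·I) = 2, so dim ker(A − (-1)·I) = n − 2 = 3

Summary:
  λ = -1: algebraic multiplicity = 5, geometric multiplicity = 3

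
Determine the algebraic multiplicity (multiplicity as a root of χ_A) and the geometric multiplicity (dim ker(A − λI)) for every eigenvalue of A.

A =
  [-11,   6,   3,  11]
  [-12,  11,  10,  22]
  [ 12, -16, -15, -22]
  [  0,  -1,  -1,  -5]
λ = -5: alg = 4, geom = 2

Step 1 — factor the characteristic polynomial to read off the algebraic multiplicities:
  χ_A(x) = (x + 5)^4

Step 2 — compute geometric multiplicities via the rank-nullity identity g(λ) = n − rank(A − λI):
  rank(A − (-5)·I) = 2, so dim ker(A − (-5)·I) = n − 2 = 2

Summary:
  λ = -5: algebraic multiplicity = 4, geometric multiplicity = 2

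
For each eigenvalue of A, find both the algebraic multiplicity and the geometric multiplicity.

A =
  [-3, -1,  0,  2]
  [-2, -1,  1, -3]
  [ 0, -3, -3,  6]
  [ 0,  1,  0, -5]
λ = -3: alg = 4, geom = 2

Step 1 — factor the characteristic polynomial to read off the algebraic multiplicities:
  χ_A(x) = (x + 3)^4

Step 2 — compute geometric multiplicities via the rank-nullity identity g(λ) = n − rank(A − λI):
  rank(A − (-3)·I) = 2, so dim ker(A − (-3)·I) = n − 2 = 2

Summary:
  λ = -3: algebraic multiplicity = 4, geometric multiplicity = 2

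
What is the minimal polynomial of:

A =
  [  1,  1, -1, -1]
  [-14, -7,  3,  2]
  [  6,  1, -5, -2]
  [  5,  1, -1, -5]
x^2 + 8*x + 16

The characteristic polynomial is χ_A(x) = (x + 4)^4, so the eigenvalues are known. The minimal polynomial is
  m_A(x) = Π_λ (x − λ)^{k_λ}
where k_λ is the size of the *largest* Jordan block for λ (equivalently, the smallest k with (A − λI)^k v = 0 for every generalised eigenvector v of λ).

  λ = -4: largest Jordan block has size 2, contributing (x + 4)^2

So m_A(x) = (x + 4)^2 = x^2 + 8*x + 16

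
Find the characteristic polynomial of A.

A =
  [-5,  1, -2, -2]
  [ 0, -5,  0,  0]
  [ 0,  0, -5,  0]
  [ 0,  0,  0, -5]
x^4 + 20*x^3 + 150*x^2 + 500*x + 625

Expanding det(x·I − A) (e.g. by cofactor expansion or by noting that A is similar to its Jordan form J, which has the same characteristic polynomial as A) gives
  χ_A(x) = x^4 + 20*x^3 + 150*x^2 + 500*x + 625
which factors as (x + 5)^4. The eigenvalues (with algebraic multiplicities) are λ = -5 with multiplicity 4.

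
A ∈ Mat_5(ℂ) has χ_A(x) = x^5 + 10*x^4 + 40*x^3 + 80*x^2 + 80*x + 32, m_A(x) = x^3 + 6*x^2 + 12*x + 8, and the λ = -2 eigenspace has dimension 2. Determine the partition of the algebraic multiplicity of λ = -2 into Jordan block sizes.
Block sizes for λ = -2: [3, 2]

Step 1 — from the characteristic polynomial, algebraic multiplicity of λ = -2 is 5. From dim ker(A − (-2)·I) = 2, there are exactly 2 Jordan blocks for λ = -2.
Step 2 — from the minimal polynomial, the factor (x + 2)^3 tells us the largest block for λ = -2 has size 3.
Step 3 — with total size 5, 2 blocks, and largest block 3, the block sizes (in nonincreasing order) are [3, 2].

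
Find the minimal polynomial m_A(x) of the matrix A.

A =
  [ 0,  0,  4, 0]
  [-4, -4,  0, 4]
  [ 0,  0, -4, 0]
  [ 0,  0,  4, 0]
x^2 + 4*x

The characteristic polynomial is χ_A(x) = x^2*(x + 4)^2, so the eigenvalues are known. The minimal polynomial is
  m_A(x) = Π_λ (x − λ)^{k_λ}
where k_λ is the size of the *largest* Jordan block for λ (equivalently, the smallest k with (A − λI)^k v = 0 for every generalised eigenvector v of λ).

  λ = -4: largest Jordan block has size 1, contributing (x + 4)
  λ = 0: largest Jordan block has size 1, contributing (x − 0)

So m_A(x) = x*(x + 4) = x^2 + 4*x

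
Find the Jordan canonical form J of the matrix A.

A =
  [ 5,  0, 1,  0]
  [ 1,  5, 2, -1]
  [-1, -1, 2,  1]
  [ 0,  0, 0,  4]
J_3(4) ⊕ J_1(4)

The characteristic polynomial is
  det(x·I − A) = x^4 - 16*x^3 + 96*x^2 - 256*x + 256 = (x - 4)^4

Eigenvalues and multiplicities (the geometric multiplicity of λ is n − rank(A − λI), which equals the number of Jordan blocks for λ):
  λ = 4: algebraic multiplicity = 4, geometric multiplicity = 2

Determining the block sizes for each eigenvalue:
  λ = 4: with am = 4 and gm = 2, the partition is not yet determined (e.g. several partitions of 4 into 2 parts exist). Let N = A − (4)·I. Computing rank(N^1) = 2, rank(N^2) = 1, rank(N^3) = 0; the number of blocks of size ≥ j is rank(N^{j−1}) − rank(N^j), giving [2, 1, 1]. So we have 1 block(s) of size 3, 1 block(s) of size 1 → block sizes [3, 1]

Assembling the blocks gives a Jordan form
J =
  [4, 1, 0, 0]
  [0, 4, 1, 0]
  [0, 0, 4, 0]
  [0, 0, 0, 4]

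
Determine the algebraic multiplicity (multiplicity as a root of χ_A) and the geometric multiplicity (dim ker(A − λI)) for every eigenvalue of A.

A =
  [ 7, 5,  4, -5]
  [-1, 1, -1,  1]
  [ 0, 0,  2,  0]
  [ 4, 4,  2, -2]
λ = 2: alg = 4, geom = 2

Step 1 — factor the characteristic polynomial to read off the algebraic multiplicities:
  χ_A(x) = (x - 2)^4

Step 2 — compute geometric multiplicities via the rank-nullity identity g(λ) = n − rank(A − λI):
  rank(A − (2)·I) = 2, so dim ker(A − (2)·I) = n − 2 = 2

Summary:
  λ = 2: algebraic multiplicity = 4, geometric multiplicity = 2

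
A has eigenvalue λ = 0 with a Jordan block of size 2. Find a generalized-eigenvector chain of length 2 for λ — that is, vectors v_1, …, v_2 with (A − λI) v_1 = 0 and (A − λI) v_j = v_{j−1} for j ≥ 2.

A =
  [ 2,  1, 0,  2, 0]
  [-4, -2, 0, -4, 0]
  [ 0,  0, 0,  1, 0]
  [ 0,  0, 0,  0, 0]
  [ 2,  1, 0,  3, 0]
A Jordan chain for λ = 0 of length 2:
v_1 = (2, -4, 0, 0, 2)ᵀ
v_2 = (1, 0, 0, 0, 0)ᵀ

Let N = A − (0)·I. We want v_2 with N^2 v_2 = 0 but N^1 v_2 ≠ 0; then v_{j-1} := N · v_j for j = 2, …, 2.

Pick v_2 = (1, 0, 0, 0, 0)ᵀ.
Then v_1 = N · v_2 = (2, -4, 0, 0, 2)ᵀ.

Sanity check: (A − (0)·I) v_1 = (0, 0, 0, 0, 0)ᵀ = 0. ✓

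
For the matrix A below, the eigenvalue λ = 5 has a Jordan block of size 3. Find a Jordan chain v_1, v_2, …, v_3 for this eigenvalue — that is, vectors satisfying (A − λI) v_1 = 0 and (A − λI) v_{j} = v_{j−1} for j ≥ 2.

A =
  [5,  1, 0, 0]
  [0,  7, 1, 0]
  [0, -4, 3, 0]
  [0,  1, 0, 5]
A Jordan chain for λ = 5 of length 3:
v_1 = (2, 0, 0, 2)ᵀ
v_2 = (1, 2, -4, 1)ᵀ
v_3 = (0, 1, 0, 0)ᵀ

Let N = A − (5)·I. We want v_3 with N^3 v_3 = 0 but N^2 v_3 ≠ 0; then v_{j-1} := N · v_j for j = 3, …, 2.

Pick v_3 = (0, 1, 0, 0)ᵀ.
Then v_2 = N · v_3 = (1, 2, -4, 1)ᵀ.
Then v_1 = N · v_2 = (2, 0, 0, 2)ᵀ.

Sanity check: (A − (5)·I) v_1 = (0, 0, 0, 0)ᵀ = 0. ✓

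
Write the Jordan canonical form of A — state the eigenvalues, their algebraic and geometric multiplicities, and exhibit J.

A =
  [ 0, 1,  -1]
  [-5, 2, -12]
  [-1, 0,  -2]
J_3(0)

The characteristic polynomial is
  det(x·I − A) = x^3

Eigenvalues and multiplicities (the geometric multiplicity of λ is n − rank(A − λI), which equals the number of Jordan blocks for λ):
  λ = 0: algebraic multiplicity = 3, geometric multiplicity = 1

Determining the block sizes for each eigenvalue:
  λ = 0: one block (gm = 1), so the single block has size am = 3 → block sizes [3]

Assembling the blocks gives a Jordan form
J =
  [0, 1, 0]
  [0, 0, 1]
  [0, 0, 0]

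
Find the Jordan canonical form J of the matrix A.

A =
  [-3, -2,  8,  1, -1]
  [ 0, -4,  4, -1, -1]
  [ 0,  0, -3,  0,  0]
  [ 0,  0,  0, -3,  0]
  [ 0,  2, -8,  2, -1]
J_2(-3) ⊕ J_1(-3) ⊕ J_1(-3) ⊕ J_1(-2)

The characteristic polynomial is
  det(x·I − A) = x^5 + 14*x^4 + 78*x^3 + 216*x^2 + 297*x + 162 = (x + 2)*(x + 3)^4

Eigenvalues and multiplicities (the geometric multiplicity of λ is n − rank(A − λI), which equals the number of Jordan blocks for λ):
  λ = -3: algebraic multiplicity = 4, geometric multiplicity = 3
  λ = -2: algebraic multiplicity = 1, geometric multiplicity = 1

Determining the block sizes for each eigenvalue:
  λ = -3: 3 blocks summing to 4 forces exactly one block of size 2 and the rest size 1 → block sizes [2, 1, 1]
  λ = -2: one block (gm = 1), so the single block has size am = 1 → block sizes [1]

Assembling the blocks gives a Jordan form
J =
  [-3,  1,  0,  0,  0]
  [ 0, -3,  0,  0,  0]
  [ 0,  0, -3,  0,  0]
  [ 0,  0,  0, -3,  0]
  [ 0,  0,  0,  0, -2]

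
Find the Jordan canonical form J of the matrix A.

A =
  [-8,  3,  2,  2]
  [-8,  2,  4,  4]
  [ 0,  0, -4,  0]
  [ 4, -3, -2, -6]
J_2(-4) ⊕ J_1(-4) ⊕ J_1(-4)

The characteristic polynomial is
  det(x·I − A) = x^4 + 16*x^3 + 96*x^2 + 256*x + 256 = (x + 4)^4

Eigenvalues and multiplicities (the geometric multiplicity of λ is n − rank(A − λI), which equals the number of Jordan blocks for λ):
  λ = -4: algebraic multiplicity = 4, geometric multiplicity = 3

Determining the block sizes for each eigenvalue:
  λ = -4: 3 blocks summing to 4 forces exactly one block of size 2 and the rest size 1 → block sizes [2, 1, 1]

Assembling the blocks gives a Jordan form
J =
  [-4,  1,  0,  0]
  [ 0, -4,  0,  0]
  [ 0,  0, -4,  0]
  [ 0,  0,  0, -4]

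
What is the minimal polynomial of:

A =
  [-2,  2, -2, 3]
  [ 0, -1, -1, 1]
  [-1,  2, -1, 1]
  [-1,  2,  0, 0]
x^2 + 2*x + 1

The characteristic polynomial is χ_A(x) = (x + 1)^4, so the eigenvalues are known. The minimal polynomial is
  m_A(x) = Π_λ (x − λ)^{k_λ}
where k_λ is the size of the *largest* Jordan block for λ (equivalently, the smallest k with (A − λI)^k v = 0 for every generalised eigenvector v of λ).

  λ = -1: largest Jordan block has size 2, contributing (x + 1)^2

So m_A(x) = (x + 1)^2 = x^2 + 2*x + 1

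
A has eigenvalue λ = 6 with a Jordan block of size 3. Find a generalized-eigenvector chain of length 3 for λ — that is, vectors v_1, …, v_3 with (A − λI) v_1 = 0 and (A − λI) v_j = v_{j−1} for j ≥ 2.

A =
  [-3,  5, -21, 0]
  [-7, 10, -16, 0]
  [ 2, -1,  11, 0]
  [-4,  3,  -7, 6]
A Jordan chain for λ = 6 of length 3:
v_1 = (4, 3, -1, 1)ᵀ
v_2 = (-9, -7, 2, -4)ᵀ
v_3 = (1, 0, 0, 0)ᵀ

Let N = A − (6)·I. We want v_3 with N^3 v_3 = 0 but N^2 v_3 ≠ 0; then v_{j-1} := N · v_j for j = 3, …, 2.

Pick v_3 = (1, 0, 0, 0)ᵀ.
Then v_2 = N · v_3 = (-9, -7, 2, -4)ᵀ.
Then v_1 = N · v_2 = (4, 3, -1, 1)ᵀ.

Sanity check: (A − (6)·I) v_1 = (0, 0, 0, 0)ᵀ = 0. ✓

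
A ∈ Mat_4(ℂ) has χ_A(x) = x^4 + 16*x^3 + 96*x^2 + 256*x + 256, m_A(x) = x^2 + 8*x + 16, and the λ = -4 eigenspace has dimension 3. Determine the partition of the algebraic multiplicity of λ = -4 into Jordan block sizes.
Block sizes for λ = -4: [2, 1, 1]

Step 1 — from the characteristic polynomial, algebraic multiplicity of λ = -4 is 4. From dim ker(A − (-4)·I) = 3, there are exactly 3 Jordan blocks for λ = -4.
Step 2 — from the minimal polynomial, the factor (x + 4)^2 tells us the largest block for λ = -4 has size 2.
Step 3 — with total size 4, 3 blocks, and largest block 2, the block sizes (in nonincreasing order) are [2, 1, 1].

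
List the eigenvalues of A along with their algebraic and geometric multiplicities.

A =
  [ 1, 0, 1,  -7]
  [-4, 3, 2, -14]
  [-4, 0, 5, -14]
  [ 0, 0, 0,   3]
λ = 3: alg = 4, geom = 3

Step 1 — factor the characteristic polynomial to read off the algebraic multiplicities:
  χ_A(x) = (x - 3)^4

Step 2 — compute geometric multiplicities via the rank-nullity identity g(λ) = n − rank(A − λI):
  rank(A − (3)·I) = 1, so dim ker(A − (3)·I) = n − 1 = 3

Summary:
  λ = 3: algebraic multiplicity = 4, geometric multiplicity = 3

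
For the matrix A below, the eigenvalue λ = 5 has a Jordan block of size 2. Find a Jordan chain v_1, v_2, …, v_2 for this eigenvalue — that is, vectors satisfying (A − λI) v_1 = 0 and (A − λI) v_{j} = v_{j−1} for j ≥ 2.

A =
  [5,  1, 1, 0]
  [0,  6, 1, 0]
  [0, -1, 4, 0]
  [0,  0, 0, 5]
A Jordan chain for λ = 5 of length 2:
v_1 = (1, 1, -1, 0)ᵀ
v_2 = (0, 1, 0, 0)ᵀ

Let N = A − (5)·I. We want v_2 with N^2 v_2 = 0 but N^1 v_2 ≠ 0; then v_{j-1} := N · v_j for j = 2, …, 2.

Pick v_2 = (0, 1, 0, 0)ᵀ.
Then v_1 = N · v_2 = (1, 1, -1, 0)ᵀ.

Sanity check: (A − (5)·I) v_1 = (0, 0, 0, 0)ᵀ = 0. ✓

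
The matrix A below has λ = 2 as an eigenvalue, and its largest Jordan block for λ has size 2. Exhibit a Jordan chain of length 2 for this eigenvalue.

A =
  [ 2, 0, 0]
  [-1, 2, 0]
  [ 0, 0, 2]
A Jordan chain for λ = 2 of length 2:
v_1 = (0, -1, 0)ᵀ
v_2 = (1, 0, 0)ᵀ

Let N = A − (2)·I. We want v_2 with N^2 v_2 = 0 but N^1 v_2 ≠ 0; then v_{j-1} := N · v_j for j = 2, …, 2.

Pick v_2 = (1, 0, 0)ᵀ.
Then v_1 = N · v_2 = (0, -1, 0)ᵀ.

Sanity check: (A − (2)·I) v_1 = (0, 0, 0)ᵀ = 0. ✓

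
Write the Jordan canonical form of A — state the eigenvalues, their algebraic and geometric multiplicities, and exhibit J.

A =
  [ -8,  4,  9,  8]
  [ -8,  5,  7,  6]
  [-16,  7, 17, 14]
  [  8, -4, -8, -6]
J_3(2) ⊕ J_1(2)

The characteristic polynomial is
  det(x·I − A) = x^4 - 8*x^3 + 24*x^2 - 32*x + 16 = (x - 2)^4

Eigenvalues and multiplicities (the geometric multiplicity of λ is n − rank(A − λI), which equals the number of Jordan blocks for λ):
  λ = 2: algebraic multiplicity = 4, geometric multiplicity = 2

Determining the block sizes for each eigenvalue:
  λ = 2: with am = 4 and gm = 2, the partition is not yet determined (e.g. several partitions of 4 into 2 parts exist). Let N = A − (2)·I. Computing rank(N^1) = 2, rank(N^2) = 1, rank(N^3) = 0; the number of blocks of size ≥ j is rank(N^{j−1}) − rank(N^j), giving [2, 1, 1]. So we have 1 block(s) of size 3, 1 block(s) of size 1 → block sizes [3, 1]

Assembling the blocks gives a Jordan form
J =
  [2, 1, 0, 0]
  [0, 2, 1, 0]
  [0, 0, 2, 0]
  [0, 0, 0, 2]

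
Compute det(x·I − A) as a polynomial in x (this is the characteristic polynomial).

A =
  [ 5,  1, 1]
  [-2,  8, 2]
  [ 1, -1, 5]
x^3 - 18*x^2 + 108*x - 216

Expanding det(x·I − A) (e.g. by cofactor expansion or by noting that A is similar to its Jordan form J, which has the same characteristic polynomial as A) gives
  χ_A(x) = x^3 - 18*x^2 + 108*x - 216
which factors as (x - 6)^3. The eigenvalues (with algebraic multiplicities) are λ = 6 with multiplicity 3.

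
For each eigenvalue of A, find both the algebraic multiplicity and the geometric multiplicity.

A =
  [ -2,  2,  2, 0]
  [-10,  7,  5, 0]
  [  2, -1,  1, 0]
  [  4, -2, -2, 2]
λ = 2: alg = 4, geom = 3

Step 1 — factor the characteristic polynomial to read off the algebraic multiplicities:
  χ_A(x) = (x - 2)^4

Step 2 — compute geometric multiplicities via the rank-nullity identity g(λ) = n − rank(A − λI):
  rank(A − (2)·I) = 1, so dim ker(A − (2)·I) = n − 1 = 3

Summary:
  λ = 2: algebraic multiplicity = 4, geometric multiplicity = 3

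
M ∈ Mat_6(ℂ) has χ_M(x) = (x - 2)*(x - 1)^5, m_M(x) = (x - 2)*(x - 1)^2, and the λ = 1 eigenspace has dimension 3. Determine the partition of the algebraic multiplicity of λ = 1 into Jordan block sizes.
Block sizes for λ = 1: [2, 2, 1]

Step 1 — from the characteristic polynomial, algebraic multiplicity of λ = 1 is 5. From dim ker(M − (1)·I) = 3, there are exactly 3 Jordan blocks for λ = 1.
Step 2 — from the minimal polynomial, the factor (x − 1)^2 tells us the largest block for λ = 1 has size 2.
Step 3 — with total size 5, 3 blocks, and largest block 2, the block sizes (in nonincreasing order) are [2, 2, 1].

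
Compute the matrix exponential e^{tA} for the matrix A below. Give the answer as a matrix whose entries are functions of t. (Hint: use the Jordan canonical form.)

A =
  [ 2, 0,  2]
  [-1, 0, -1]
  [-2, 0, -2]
e^{tA} =
  [2*t + 1, 0, 2*t]
  [-t, 1, -t]
  [-2*t, 0, 1 - 2*t]

Strategy: write A = P · J · P⁻¹ where J is a Jordan canonical form, so e^{tA} = P · e^{tJ} · P⁻¹, and e^{tJ} can be computed block-by-block.

A has Jordan form
J =
  [0, 1, 0]
  [0, 0, 0]
  [0, 0, 0]
(up to reordering of blocks).

Per-block formulas:
  For a 1×1 block at λ = 0: exp(t · [0]) = [e^(0t)].
  For a 2×2 Jordan block J_2(0): exp(t · J_2(0)) = e^(0t)·(I + t·N), where N is the 2×2 nilpotent shift.

After assembling e^{tJ} and conjugating by P, we get:

e^{tA} =
  [2*t + 1, 0, 2*t]
  [-t, 1, -t]
  [-2*t, 0, 1 - 2*t]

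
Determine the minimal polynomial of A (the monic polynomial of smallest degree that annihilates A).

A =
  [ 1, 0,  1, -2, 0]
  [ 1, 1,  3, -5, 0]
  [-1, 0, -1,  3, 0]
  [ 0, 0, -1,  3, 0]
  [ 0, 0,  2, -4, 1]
x^3 - 3*x^2 + 3*x - 1

The characteristic polynomial is χ_A(x) = (x - 1)^5, so the eigenvalues are known. The minimal polynomial is
  m_A(x) = Π_λ (x − λ)^{k_λ}
where k_λ is the size of the *largest* Jordan block for λ (equivalently, the smallest k with (A − λI)^k v = 0 for every generalised eigenvector v of λ).

  λ = 1: largest Jordan block has size 3, contributing (x − 1)^3

So m_A(x) = (x - 1)^3 = x^3 - 3*x^2 + 3*x - 1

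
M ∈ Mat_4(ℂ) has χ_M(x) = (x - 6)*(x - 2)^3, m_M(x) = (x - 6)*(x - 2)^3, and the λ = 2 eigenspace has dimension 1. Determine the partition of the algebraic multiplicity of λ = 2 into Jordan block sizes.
Block sizes for λ = 2: [3]

Step 1 — from the characteristic polynomial, algebraic multiplicity of λ = 2 is 3. From dim ker(M − (2)·I) = 1, there are exactly 1 Jordan blocks for λ = 2.
Step 2 — from the minimal polynomial, the factor (x − 2)^3 tells us the largest block for λ = 2 has size 3.
Step 3 — with total size 3, 1 blocks, and largest block 3, the block sizes (in nonincreasing order) are [3].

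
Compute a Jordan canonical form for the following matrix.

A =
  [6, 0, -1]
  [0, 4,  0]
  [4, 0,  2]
J_2(4) ⊕ J_1(4)

The characteristic polynomial is
  det(x·I − A) = x^3 - 12*x^2 + 48*x - 64 = (x - 4)^3

Eigenvalues and multiplicities (the geometric multiplicity of λ is n − rank(A − λI), which equals the number of Jordan blocks for λ):
  λ = 4: algebraic multiplicity = 3, geometric multiplicity = 2

Determining the block sizes for each eigenvalue:
  λ = 4: 2 blocks summing to 3 forces exactly one block of size 2 and the rest size 1 → block sizes [2, 1]

Assembling the blocks gives a Jordan form
J =
  [4, 1, 0]
  [0, 4, 0]
  [0, 0, 4]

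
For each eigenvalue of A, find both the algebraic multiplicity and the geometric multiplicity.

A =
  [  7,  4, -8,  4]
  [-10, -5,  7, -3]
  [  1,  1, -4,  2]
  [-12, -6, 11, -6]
λ = -5: alg = 1, geom = 1; λ = -1: alg = 3, geom = 1

Step 1 — factor the characteristic polynomial to read off the algebraic multiplicities:
  χ_A(x) = (x + 1)^3*(x + 5)

Step 2 — compute geometric multiplicities via the rank-nullity identity g(λ) = n − rank(A − λI):
  rank(A − (-5)·I) = 3, so dim ker(A − (-5)·I) = n − 3 = 1
  rank(A − (-1)·I) = 3, so dim ker(A − (-1)·I) = n − 3 = 1

Summary:
  λ = -5: algebraic multiplicity = 1, geometric multiplicity = 1
  λ = -1: algebraic multiplicity = 3, geometric multiplicity = 1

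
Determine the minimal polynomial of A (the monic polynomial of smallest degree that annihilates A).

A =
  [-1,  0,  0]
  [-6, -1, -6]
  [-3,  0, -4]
x^2 + 5*x + 4

The characteristic polynomial is χ_A(x) = (x + 1)^2*(x + 4), so the eigenvalues are known. The minimal polynomial is
  m_A(x) = Π_λ (x − λ)^{k_λ}
where k_λ is the size of the *largest* Jordan block for λ (equivalently, the smallest k with (A − λI)^k v = 0 for every generalised eigenvector v of λ).

  λ = -4: largest Jordan block has size 1, contributing (x + 4)
  λ = -1: largest Jordan block has size 1, contributing (x + 1)

So m_A(x) = (x + 1)*(x + 4) = x^2 + 5*x + 4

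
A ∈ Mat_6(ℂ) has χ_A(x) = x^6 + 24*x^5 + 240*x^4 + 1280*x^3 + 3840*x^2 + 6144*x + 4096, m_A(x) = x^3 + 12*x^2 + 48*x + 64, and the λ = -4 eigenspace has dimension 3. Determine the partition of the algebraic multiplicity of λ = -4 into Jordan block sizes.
Block sizes for λ = -4: [3, 2, 1]

Step 1 — from the characteristic polynomial, algebraic multiplicity of λ = -4 is 6. From dim ker(A − (-4)·I) = 3, there are exactly 3 Jordan blocks for λ = -4.
Step 2 — from the minimal polynomial, the factor (x + 4)^3 tells us the largest block for λ = -4 has size 3.
Step 3 — with total size 6, 3 blocks, and largest block 3, the block sizes (in nonincreasing order) are [3, 2, 1].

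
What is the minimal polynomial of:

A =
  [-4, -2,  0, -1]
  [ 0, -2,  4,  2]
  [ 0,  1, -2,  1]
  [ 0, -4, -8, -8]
x^2 + 8*x + 16

The characteristic polynomial is χ_A(x) = (x + 4)^4, so the eigenvalues are known. The minimal polynomial is
  m_A(x) = Π_λ (x − λ)^{k_λ}
where k_λ is the size of the *largest* Jordan block for λ (equivalently, the smallest k with (A − λI)^k v = 0 for every generalised eigenvector v of λ).

  λ = -4: largest Jordan block has size 2, contributing (x + 4)^2

So m_A(x) = (x + 4)^2 = x^2 + 8*x + 16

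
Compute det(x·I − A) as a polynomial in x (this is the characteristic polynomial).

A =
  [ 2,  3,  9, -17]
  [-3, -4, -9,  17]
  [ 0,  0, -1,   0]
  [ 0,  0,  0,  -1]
x^4 + 4*x^3 + 6*x^2 + 4*x + 1

Expanding det(x·I − A) (e.g. by cofactor expansion or by noting that A is similar to its Jordan form J, which has the same characteristic polynomial as A) gives
  χ_A(x) = x^4 + 4*x^3 + 6*x^2 + 4*x + 1
which factors as (x + 1)^4. The eigenvalues (with algebraic multiplicities) are λ = -1 with multiplicity 4.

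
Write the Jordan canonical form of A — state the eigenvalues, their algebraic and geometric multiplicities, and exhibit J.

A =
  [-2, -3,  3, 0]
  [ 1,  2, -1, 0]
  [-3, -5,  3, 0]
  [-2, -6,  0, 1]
J_3(1) ⊕ J_1(1)

The characteristic polynomial is
  det(x·I − A) = x^4 - 4*x^3 + 6*x^2 - 4*x + 1 = (x - 1)^4

Eigenvalues and multiplicities (the geometric multiplicity of λ is n − rank(A − λI), which equals the number of Jordan blocks for λ):
  λ = 1: algebraic multiplicity = 4, geometric multiplicity = 2

Determining the block sizes for each eigenvalue:
  λ = 1: with am = 4 and gm = 2, the partition is not yet determined (e.g. several partitions of 4 into 2 parts exist). Let N = A − (1)·I. Computing rank(N^1) = 2, rank(N^2) = 1, rank(N^3) = 0; the number of blocks of size ≥ j is rank(N^{j−1}) − rank(N^j), giving [2, 1, 1]. So we have 1 block(s) of size 3, 1 block(s) of size 1 → block sizes [3, 1]

Assembling the blocks gives a Jordan form
J =
  [1, 1, 0, 0]
  [0, 1, 1, 0]
  [0, 0, 1, 0]
  [0, 0, 0, 1]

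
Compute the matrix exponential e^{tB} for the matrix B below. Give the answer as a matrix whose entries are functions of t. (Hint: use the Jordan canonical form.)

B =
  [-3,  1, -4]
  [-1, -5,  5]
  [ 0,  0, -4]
e^{tB} =
  [t*exp(-4*t) + exp(-4*t), t*exp(-4*t), t^2*exp(-4*t)/2 - 4*t*exp(-4*t)]
  [-t*exp(-4*t), -t*exp(-4*t) + exp(-4*t), -t^2*exp(-4*t)/2 + 5*t*exp(-4*t)]
  [0, 0, exp(-4*t)]

Strategy: write B = P · J · P⁻¹ where J is a Jordan canonical form, so e^{tB} = P · e^{tJ} · P⁻¹, and e^{tJ} can be computed block-by-block.

B has Jordan form
J =
  [-4,  1,  0]
  [ 0, -4,  1]
  [ 0,  0, -4]
(up to reordering of blocks).

Per-block formulas:
  For a 3×3 Jordan block J_3(-4): exp(t · J_3(-4)) = e^(-4t)·(I + t·N + (t^2/2)·N^2), where N is the 3×3 nilpotent shift.

After assembling e^{tJ} and conjugating by P, we get:

e^{tB} =
  [t*exp(-4*t) + exp(-4*t), t*exp(-4*t), t^2*exp(-4*t)/2 - 4*t*exp(-4*t)]
  [-t*exp(-4*t), -t*exp(-4*t) + exp(-4*t), -t^2*exp(-4*t)/2 + 5*t*exp(-4*t)]
  [0, 0, exp(-4*t)]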